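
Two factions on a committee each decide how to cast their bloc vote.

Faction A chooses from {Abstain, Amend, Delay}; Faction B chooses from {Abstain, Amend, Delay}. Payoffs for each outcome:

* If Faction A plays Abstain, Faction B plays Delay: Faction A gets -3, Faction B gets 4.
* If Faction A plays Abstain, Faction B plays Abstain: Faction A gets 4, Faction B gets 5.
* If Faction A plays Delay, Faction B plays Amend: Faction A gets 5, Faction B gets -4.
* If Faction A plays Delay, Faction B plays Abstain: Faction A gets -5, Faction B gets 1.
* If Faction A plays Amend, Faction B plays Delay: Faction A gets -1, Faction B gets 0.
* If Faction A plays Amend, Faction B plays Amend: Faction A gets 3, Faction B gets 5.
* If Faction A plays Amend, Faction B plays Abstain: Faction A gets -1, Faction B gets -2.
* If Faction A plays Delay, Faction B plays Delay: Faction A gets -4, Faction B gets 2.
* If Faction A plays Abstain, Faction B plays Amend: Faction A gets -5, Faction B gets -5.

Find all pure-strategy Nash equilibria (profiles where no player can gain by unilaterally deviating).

The unique pure-strategy Nash equilibrium is (Abstain, Abstain).

(Abstain, Abstain): Faction A gets 4, best alternative -1; Faction B gets 5, best alternative 4. No profitable deviation — NE.
(Abstain, Amend): Faction A can switch to Amend (-5 → 3). Not NE.
(Abstain, Delay): Faction A can switch to Amend (-3 → -1). Not NE.
(Amend, Abstain): Faction A can switch to Abstain (-1 → 4). Not NE.
(Amend, Amend): Faction A can switch to Delay (3 → 5). Not NE.
(Amend, Delay): Faction B can switch to Amend (0 → 5). Not NE.
(Delay, Abstain): Faction A can switch to Abstain (-5 → 4). Not NE.
(Delay, Amend): Faction B can switch to Abstain (-4 → 1). Not NE.
(Delay, Delay): Faction A can switch to Abstain (-4 → -3). Not NE.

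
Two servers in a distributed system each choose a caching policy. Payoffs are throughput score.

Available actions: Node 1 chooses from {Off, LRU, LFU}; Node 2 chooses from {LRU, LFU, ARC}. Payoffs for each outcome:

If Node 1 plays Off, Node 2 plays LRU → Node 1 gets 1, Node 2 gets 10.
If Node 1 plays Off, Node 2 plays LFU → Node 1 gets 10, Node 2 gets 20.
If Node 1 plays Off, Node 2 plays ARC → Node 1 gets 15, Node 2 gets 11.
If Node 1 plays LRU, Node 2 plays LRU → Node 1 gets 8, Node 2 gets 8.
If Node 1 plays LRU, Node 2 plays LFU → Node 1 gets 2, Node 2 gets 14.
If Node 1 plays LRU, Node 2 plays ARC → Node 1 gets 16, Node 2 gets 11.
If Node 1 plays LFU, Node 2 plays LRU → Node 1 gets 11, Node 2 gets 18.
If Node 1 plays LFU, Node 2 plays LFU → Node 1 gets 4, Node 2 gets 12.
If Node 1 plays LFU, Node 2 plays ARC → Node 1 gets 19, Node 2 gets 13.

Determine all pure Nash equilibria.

(Off, LFU), (LFU, LRU)

(Off, LRU): Node 1 can switch to LRU (1 → 8). Not NE.
(Off, LFU): Node 1 gets 10, best alternative 4; Node 2 gets 20, best alternative 11. No profitable deviation — NE.
(Off, ARC): Node 1 can switch to LRU (15 → 16). Not NE.
(LRU, LRU): Node 1 can switch to LFU (8 → 11). Not NE.
(LRU, LFU): Node 1 can switch to Off (2 → 10). Not NE.
(LRU, ARC): Node 1 can switch to LFU (16 → 19). Not NE.
(LFU, LRU): Node 1 gets 11, best alternative 8; Node 2 gets 18, best alternative 13. No profitable deviation — NE.
(LFU, LFU): Node 1 can switch to Off (4 → 10). Not NE.
(LFU, ARC): Node 2 can switch to LRU (13 → 18). Not NE.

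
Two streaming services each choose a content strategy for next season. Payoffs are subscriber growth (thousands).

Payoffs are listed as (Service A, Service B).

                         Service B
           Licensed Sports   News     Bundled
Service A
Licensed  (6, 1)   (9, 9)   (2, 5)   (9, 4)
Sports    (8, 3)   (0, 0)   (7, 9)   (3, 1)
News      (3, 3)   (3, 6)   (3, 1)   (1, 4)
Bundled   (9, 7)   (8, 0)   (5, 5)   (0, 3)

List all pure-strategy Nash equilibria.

Service A against Licensed: payoffs 6, 8, 3, 9 → best response Bundled.
Service A against Sports: payoffs 9, 0, 3, 8 → best response Licensed.
Service A against News: payoffs 2, 7, 3, 5 → best response Sports.
Service A against Bundled: payoffs 9, 3, 1, 0 → best response Licensed.
Service B against Licensed: payoffs 1, 9, 5, 4 → best response Sports.
Service B against Sports: payoffs 3, 0, 9, 1 → best response News.
Service B against News: payoffs 3, 6, 1, 4 → best response Sports.
Service B against Bundled: payoffs 7, 0, 5, 3 → best response Licensed.
Mutual best responses: (Licensed, Sports); (Sports, News); (Bundled, Licensed).

The pure Nash equilibria are (Licensed, Sports); (Sports, News); (Bundled, Licensed).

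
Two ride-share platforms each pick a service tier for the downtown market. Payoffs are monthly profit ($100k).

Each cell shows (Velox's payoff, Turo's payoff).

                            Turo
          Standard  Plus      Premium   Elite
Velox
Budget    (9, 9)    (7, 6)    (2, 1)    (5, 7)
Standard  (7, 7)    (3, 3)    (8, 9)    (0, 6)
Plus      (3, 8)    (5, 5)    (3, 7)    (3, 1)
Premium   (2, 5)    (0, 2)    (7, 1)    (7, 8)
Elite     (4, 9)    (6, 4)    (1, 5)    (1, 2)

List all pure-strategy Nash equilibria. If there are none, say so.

Pure-strategy Nash equilibria: (Budget, Standard) and (Standard, Premium) and (Premium, Elite)

(Budget, Standard): Velox gets 9, best alternative 7; Turo gets 9, best alternative 7. No profitable deviation — NE.
(Budget, Plus): Turo can switch to Standard (6 → 9). Not NE.
(Budget, Premium): Velox can switch to Standard (2 → 8). Not NE.
(Budget, Elite): Velox can switch to Premium (5 → 7). Not NE.
(Standard, Standard): Velox can switch to Budget (7 → 9). Not NE.
(Standard, Plus): Velox can switch to Budget (3 → 7). Not NE.
(Standard, Premium): Velox gets 8, best alternative 7; Turo gets 9, best alternative 7. No profitable deviation — NE.
(Standard, Elite): Velox can switch to Budget (0 → 5). Not NE.
(Plus, Standard): Velox can switch to Budget (3 → 9). Not NE.
(Plus, Plus): Velox can switch to Budget (5 → 7). Not NE.
(Plus, Premium): Velox can switch to Standard (3 → 8). Not NE.
(Plus, Elite): Velox can switch to Budget (3 → 5). Not NE.
(Premium, Elite): Velox gets 7, best alternative 5; Turo gets 8, best alternative 5. No profitable deviation — NE.
(The remaining 7 profiles each have a profitable deviation by the same check.)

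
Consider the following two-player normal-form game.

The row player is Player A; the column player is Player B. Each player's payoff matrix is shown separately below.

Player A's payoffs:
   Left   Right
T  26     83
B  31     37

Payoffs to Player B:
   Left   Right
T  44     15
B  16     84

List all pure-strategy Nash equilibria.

(T, Left): Player A can switch to B (26 → 31). Not NE.
(T, Right): Player B can switch to Left (15 → 44). Not NE.
(B, Left): Player B can switch to Right (16 → 84). Not NE.
(B, Right): Player A can switch to T (37 → 83). Not NE.

No pure-strategy Nash equilibrium.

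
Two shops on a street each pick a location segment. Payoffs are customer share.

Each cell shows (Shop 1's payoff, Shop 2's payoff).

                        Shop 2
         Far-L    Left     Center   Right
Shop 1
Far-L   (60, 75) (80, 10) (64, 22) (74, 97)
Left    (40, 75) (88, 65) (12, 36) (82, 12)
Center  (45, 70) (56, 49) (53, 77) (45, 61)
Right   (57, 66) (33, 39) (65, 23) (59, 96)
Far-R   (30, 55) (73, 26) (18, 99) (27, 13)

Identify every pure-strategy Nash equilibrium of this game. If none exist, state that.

This game has no pure Nash equilibrium.

Check each profile: it is a Nash equilibrium iff no player can strictly gain by switching unilaterally.
(Far-L, Far-L): Shop 2 can switch to Right (75 → 97). Not NE.
(Far-L, Left): Shop 1 can switch to Left (80 → 88). Not NE.
(Far-L, Center): Shop 1 can switch to Right (64 → 65). Not NE.
(Far-L, Right): Shop 1 can switch to Left (74 → 82). Not NE.
(Left, Far-L): Shop 1 can switch to Far-L (40 → 60). Not NE.
(Left, Left): Shop 2 can switch to Far-L (65 → 75). Not NE.
(Left, Center): Shop 1 can switch to Far-L (12 → 64). Not NE.
(Left, Right): Shop 2 can switch to Far-L (12 → 75). Not NE.
(Center, Far-L): Shop 1 can switch to Far-L (45 → 60). Not NE.
(Center, Left): Shop 1 can switch to Far-L (56 → 80). Not NE.
(The remaining 10 profiles each have a profitable deviation by the same check.)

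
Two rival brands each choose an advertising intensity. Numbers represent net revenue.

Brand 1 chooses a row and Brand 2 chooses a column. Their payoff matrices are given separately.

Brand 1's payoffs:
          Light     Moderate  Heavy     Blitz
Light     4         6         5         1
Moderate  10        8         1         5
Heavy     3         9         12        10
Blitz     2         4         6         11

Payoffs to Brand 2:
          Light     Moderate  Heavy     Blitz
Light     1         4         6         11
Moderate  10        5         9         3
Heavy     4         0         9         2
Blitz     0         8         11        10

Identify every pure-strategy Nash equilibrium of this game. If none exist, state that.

For each strategy profile, look for a profitable unilateral deviation.
(Light, Light): Brand 1 can switch to Moderate (4 → 10). Not NE.
(Light, Moderate): Brand 1 can switch to Moderate (6 → 8). Not NE.
(Light, Heavy): Brand 1 can switch to Heavy (5 → 12). Not NE.
(Light, Blitz): Brand 1 can switch to Moderate (1 → 5). Not NE.
(Moderate, Light): Brand 1 gets 10, best alternative 4; Brand 2 gets 10, best alternative 9. No profitable deviation — NE.
(Moderate, Moderate): Brand 1 can switch to Heavy (8 → 9). Not NE.
(Moderate, Heavy): Brand 1 can switch to Light (1 → 5). Not NE.
(Moderate, Blitz): Brand 1 can switch to Heavy (5 → 10). Not NE.
(Heavy, Light): Brand 1 can switch to Light (3 → 4). Not NE.
(Heavy, Heavy): Brand 1 gets 12, best alternative 6; Brand 2 gets 9, best alternative 4. No profitable deviation — NE.
(The remaining 6 profiles each have a profitable deviation by the same check.)

The pure Nash equilibria are (Moderate, Light), (Heavy, Heavy).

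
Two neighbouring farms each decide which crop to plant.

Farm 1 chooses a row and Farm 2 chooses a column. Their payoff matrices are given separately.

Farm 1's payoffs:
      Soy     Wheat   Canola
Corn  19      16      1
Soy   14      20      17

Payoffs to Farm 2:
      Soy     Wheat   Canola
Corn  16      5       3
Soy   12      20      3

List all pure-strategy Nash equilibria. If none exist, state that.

The pure Nash equilibria are (Corn, Soy), (Soy, Wheat).

Check each profile: it is a Nash equilibrium iff no player can strictly gain by switching unilaterally.
(Corn, Soy): Farm 1 gets 19, best alternative 14; Farm 2 gets 16, best alternative 5. No profitable deviation — NE.
(Corn, Wheat): Farm 1 can switch to Soy (16 → 20). Not NE.
(Corn, Canola): Farm 1 can switch to Soy (1 → 17). Not NE.
(Soy, Soy): Farm 1 can switch to Corn (14 → 19). Not NE.
(Soy, Wheat): Farm 1 gets 20, best alternative 16; Farm 2 gets 20, best alternative 12. No profitable deviation — NE.
(Soy, Canola): Farm 2 can switch to Soy (3 → 12). Not NE.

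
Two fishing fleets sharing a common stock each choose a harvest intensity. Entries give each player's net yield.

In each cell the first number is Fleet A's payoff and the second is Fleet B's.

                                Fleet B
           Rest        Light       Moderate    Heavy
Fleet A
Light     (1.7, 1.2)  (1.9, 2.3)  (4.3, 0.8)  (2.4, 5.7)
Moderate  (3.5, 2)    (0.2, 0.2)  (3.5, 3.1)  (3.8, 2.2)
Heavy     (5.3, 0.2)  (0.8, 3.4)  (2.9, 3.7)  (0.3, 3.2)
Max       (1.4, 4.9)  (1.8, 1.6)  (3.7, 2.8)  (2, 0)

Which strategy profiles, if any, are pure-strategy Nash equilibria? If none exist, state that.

No pure-strategy Nash equilibrium.

Fleet A against Rest: payoffs 1.7, 3.5, 5.3, 1.4 → best response Heavy.
Fleet A against Light: payoffs 1.9, 0.2, 0.8, 1.8 → best response Light.
Fleet A against Moderate: payoffs 4.3, 3.5, 2.9, 3.7 → best response Light.
Fleet A against Heavy: payoffs 2.4, 3.8, 0.3, 2 → best response Moderate.
Fleet B against Light: payoffs 1.2, 2.3, 0.8, 5.7 → best response Heavy.
Fleet B against Moderate: payoffs 2, 0.2, 3.1, 2.2 → best response Moderate.
Fleet B against Heavy: payoffs 0.2, 3.4, 3.7, 3.2 → best response Moderate.
Fleet B against Max: payoffs 4.9, 1.6, 2.8, 0 → best response Rest.
No profile is a mutual best response for all players.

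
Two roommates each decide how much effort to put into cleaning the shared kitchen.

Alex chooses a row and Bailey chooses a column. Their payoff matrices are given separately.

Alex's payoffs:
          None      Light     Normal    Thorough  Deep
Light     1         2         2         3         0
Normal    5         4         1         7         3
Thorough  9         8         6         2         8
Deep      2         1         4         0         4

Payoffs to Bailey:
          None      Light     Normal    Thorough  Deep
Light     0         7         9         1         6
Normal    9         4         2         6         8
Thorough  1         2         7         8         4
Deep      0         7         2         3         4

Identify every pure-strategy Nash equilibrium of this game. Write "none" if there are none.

(Light, None): Alex can switch to Normal (1 → 5). Not NE.
(Light, Light): Alex can switch to Normal (2 → 4). Not NE.
(Light, Normal): Alex can switch to Thorough (2 → 6). Not NE.
(Light, Thorough): Alex can switch to Normal (3 → 7). Not NE.
(Light, Deep): Alex can switch to Normal (0 → 3). Not NE.
(Normal, None): Alex can switch to Thorough (5 → 9). Not NE.
(The remaining 14 profiles each have a profitable deviation by the same check.)

There is no pure-strategy Nash equilibrium.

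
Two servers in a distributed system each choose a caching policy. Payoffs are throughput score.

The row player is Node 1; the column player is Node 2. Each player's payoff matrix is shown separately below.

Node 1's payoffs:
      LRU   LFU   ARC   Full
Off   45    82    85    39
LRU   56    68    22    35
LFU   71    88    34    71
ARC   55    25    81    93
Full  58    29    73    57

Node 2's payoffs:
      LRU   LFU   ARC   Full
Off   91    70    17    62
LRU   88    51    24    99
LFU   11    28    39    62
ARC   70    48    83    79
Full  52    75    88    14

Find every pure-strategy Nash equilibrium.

(Off, LRU): Node 1 can switch to LRU (45 → 56). Not NE.
(Off, LFU): Node 1 can switch to LFU (82 → 88). Not NE.
(Off, ARC): Node 2 can switch to LRU (17 → 91). Not NE.
(Off, Full): Node 1 can switch to LFU (39 → 71). Not NE.
(LRU, LRU): Node 1 can switch to LFU (56 → 71). Not NE.
(LRU, LFU): Node 1 can switch to Off (68 → 82). Not NE.
(LRU, ARC): Node 1 can switch to Off (22 → 85). Not NE.
(LRU, Full): Node 1 can switch to Off (35 → 39). Not NE.
(LFU, LRU): Node 2 can switch to LFU (11 → 28). Not NE.
(LFU, LFU): Node 2 can switch to ARC (28 → 39). Not NE.
(LFU, ARC): Node 1 can switch to Off (34 → 85). Not NE.
(LFU, Full): Node 1 can switch to ARC (71 → 93). Not NE.
(The remaining 8 profiles each have a profitable deviation by the same check.)

No pure-strategy Nash equilibrium.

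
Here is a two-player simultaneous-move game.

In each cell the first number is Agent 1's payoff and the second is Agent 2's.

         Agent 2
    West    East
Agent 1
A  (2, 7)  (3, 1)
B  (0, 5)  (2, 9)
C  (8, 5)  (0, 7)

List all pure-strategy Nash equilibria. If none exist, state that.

There is no pure-strategy Nash equilibrium.

Agent 1 against West: payoffs 2, 0, 8 → best response C.
Agent 1 against East: payoffs 3, 2, 0 → best response A.
Agent 2 against A: payoffs 7, 1 → best response West.
Agent 2 against B: payoffs 5, 9 → best response East.
Agent 2 against C: payoffs 5, 7 → best response East.
No profile is a mutual best response for all players.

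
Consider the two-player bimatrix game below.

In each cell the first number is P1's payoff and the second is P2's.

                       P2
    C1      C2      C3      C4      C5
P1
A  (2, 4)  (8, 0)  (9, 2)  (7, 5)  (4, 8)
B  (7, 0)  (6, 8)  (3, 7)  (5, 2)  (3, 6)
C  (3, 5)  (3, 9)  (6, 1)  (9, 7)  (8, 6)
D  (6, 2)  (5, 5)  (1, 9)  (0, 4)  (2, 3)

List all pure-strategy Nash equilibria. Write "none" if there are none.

none

(A, C1): P1 can switch to B (2 → 7). Not NE.
(A, C2): P2 can switch to C1 (0 → 4). Not NE.
(A, C3): P2 can switch to C1 (2 → 4). Not NE.
(A, C4): P1 can switch to C (7 → 9). Not NE.
(A, C5): P1 can switch to C (4 → 8). Not NE.
(B, C1): P2 can switch to C2 (0 → 8). Not NE.
(B, C2): P1 can switch to A (6 → 8). Not NE.
(B, C3): P1 can switch to A (3 → 9). Not NE.
(B, C4): P1 can switch to A (5 → 7). Not NE.
(B, C5): P1 can switch to A (3 → 4). Not NE.
(C, C1): P1 can switch to B (3 → 7). Not NE.
(C, C2): P1 can switch to A (3 → 8). Not NE.
(The remaining 8 profiles each have a profitable deviation by the same check.)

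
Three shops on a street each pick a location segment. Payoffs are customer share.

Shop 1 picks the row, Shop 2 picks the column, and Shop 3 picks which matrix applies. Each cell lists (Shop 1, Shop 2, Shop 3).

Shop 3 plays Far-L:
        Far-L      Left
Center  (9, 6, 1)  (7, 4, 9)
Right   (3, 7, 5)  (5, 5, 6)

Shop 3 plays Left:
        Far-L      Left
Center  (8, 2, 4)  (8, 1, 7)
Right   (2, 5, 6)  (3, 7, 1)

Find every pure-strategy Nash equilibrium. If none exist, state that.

(Center, Far-L, Left)

(Center, Far-L, Far-L): Shop 3 can switch to Left (1 → 4). Not NE.
(Center, Far-L, Left): Shop 1 gets 8, best alternative 2; Shop 2 gets 2, best alternative 1; Shop 3 gets 4, best alternative 1. No profitable deviation — NE.
(Center, Left, Far-L): Shop 2 can switch to Far-L (4 → 6). Not NE.
(Center, Left, Left): Shop 2 can switch to Far-L (1 → 2). Not NE.
(Right, Far-L, Far-L): Shop 1 can switch to Center (3 → 9). Not NE.
(Right, Far-L, Left): Shop 1 can switch to Center (2 → 8). Not NE.
(Right, Left, Far-L): Shop 1 can switch to Center (5 → 7). Not NE.
(Right, Left, Left): Shop 1 can switch to Center (3 → 8). Not NE.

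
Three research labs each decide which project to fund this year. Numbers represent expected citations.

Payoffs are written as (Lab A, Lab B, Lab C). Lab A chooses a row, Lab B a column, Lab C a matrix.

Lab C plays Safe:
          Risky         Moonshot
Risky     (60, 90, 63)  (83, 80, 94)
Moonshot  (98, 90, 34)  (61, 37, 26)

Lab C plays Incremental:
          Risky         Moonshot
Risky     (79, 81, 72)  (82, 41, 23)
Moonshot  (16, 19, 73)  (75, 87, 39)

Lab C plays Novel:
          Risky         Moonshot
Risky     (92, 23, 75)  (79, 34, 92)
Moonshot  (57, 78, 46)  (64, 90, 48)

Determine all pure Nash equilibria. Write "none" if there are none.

This game has no pure Nash equilibrium.

(Risky, Risky, Safe): Lab A can switch to Moonshot (60 → 98). Not NE.
(Risky, Risky, Incremental): Lab C can switch to Novel (72 → 75). Not NE.
(Risky, Risky, Novel): Lab B can switch to Moonshot (23 → 34). Not NE.
(Risky, Moonshot, Safe): Lab B can switch to Risky (80 → 90). Not NE.
(Risky, Moonshot, Incremental): Lab B can switch to Risky (41 → 81). Not NE.
(Risky, Moonshot, Novel): Lab C can switch to Safe (92 → 94). Not NE.
(Moonshot, Risky, Safe): Lab C can switch to Incremental (34 → 73). Not NE.
(Moonshot, Risky, Incremental): Lab A can switch to Risky (16 → 79). Not NE.
(Moonshot, Risky, Novel): Lab A can switch to Risky (57 → 92). Not NE.
(Moonshot, Moonshot, Safe): Lab A can switch to Risky (61 → 83). Not NE.
(The remaining 2 profiles each have a profitable deviation by the same check.)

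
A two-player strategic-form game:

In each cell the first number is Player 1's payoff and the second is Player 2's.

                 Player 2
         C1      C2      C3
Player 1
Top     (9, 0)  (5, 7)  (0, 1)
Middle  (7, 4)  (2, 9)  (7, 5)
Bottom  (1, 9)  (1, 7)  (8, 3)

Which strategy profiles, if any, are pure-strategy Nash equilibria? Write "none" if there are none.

(Top, C1): Player 2 can switch to C2 (0 → 7). Not NE.
(Top, C2): Player 1 gets 5, best alternative 2; Player 2 gets 7, best alternative 1. No profitable deviation — NE.
(Top, C3): Player 1 can switch to Middle (0 → 7). Not NE.
(Middle, C1): Player 1 can switch to Top (7 → 9). Not NE.
(Middle, C2): Player 1 can switch to Top (2 → 5). Not NE.
(Middle, C3): Player 1 can switch to Bottom (7 → 8). Not NE.
(Bottom, C1): Player 1 can switch to Top (1 → 9). Not NE.
(The remaining 2 profiles each have a profitable deviation by the same check.)

(Top, C2)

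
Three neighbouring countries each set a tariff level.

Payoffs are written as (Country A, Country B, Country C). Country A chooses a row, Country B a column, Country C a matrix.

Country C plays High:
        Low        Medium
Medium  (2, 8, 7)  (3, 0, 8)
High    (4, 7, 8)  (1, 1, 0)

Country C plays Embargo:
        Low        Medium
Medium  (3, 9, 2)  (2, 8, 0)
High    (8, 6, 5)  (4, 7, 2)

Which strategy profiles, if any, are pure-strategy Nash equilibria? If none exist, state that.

Check each profile: it is a Nash equilibrium iff no player can strictly gain by switching unilaterally.
(Medium, Low, High): Country A can switch to High (2 → 4). Not NE.
(Medium, Low, Embargo): Country A can switch to High (3 → 8). Not NE.
(Medium, Medium, High): Country B can switch to Low (0 → 8). Not NE.
(Medium, Medium, Embargo): Country A can switch to High (2 → 4). Not NE.
(High, Low, High): Country A gets 4, best alternative 2; Country B gets 7, best alternative 1; Country C gets 8, best alternative 5. No profitable deviation — NE.
(High, Low, Embargo): Country B can switch to Medium (6 → 7). Not NE.
(High, Medium, High): Country A can switch to Medium (1 → 3). Not NE.
(High, Medium, Embargo): Country A gets 4, best alternative 2; Country B gets 7, best alternative 6; Country C gets 2, best alternative 0. No profitable deviation — NE.

The pure Nash equilibria are (High, Low, High) and (High, Medium, Embargo).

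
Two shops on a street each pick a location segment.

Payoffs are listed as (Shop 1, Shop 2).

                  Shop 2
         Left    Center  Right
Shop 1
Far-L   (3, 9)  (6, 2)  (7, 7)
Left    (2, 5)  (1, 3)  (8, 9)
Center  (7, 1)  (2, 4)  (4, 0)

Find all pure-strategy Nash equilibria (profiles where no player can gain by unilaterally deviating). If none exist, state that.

(Left, Right)

Shop 1 against Left: payoffs 3, 2, 7 → best response Center.
Shop 1 against Center: payoffs 6, 1, 2 → best response Far-L.
Shop 1 against Right: payoffs 7, 8, 4 → best response Left.
Shop 2 against Far-L: payoffs 9, 2, 7 → best response Left.
Shop 2 against Left: payoffs 5, 3, 9 → best response Right.
Shop 2 against Center: payoffs 1, 4, 0 → best response Center.
Mutual best responses: (Left, Right).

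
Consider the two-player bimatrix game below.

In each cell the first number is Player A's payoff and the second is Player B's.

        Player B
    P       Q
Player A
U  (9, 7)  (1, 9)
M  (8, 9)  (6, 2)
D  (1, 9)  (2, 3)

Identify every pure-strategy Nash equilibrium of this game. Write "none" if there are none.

No pure-strategy Nash equilibrium.

For each player, find the best response to each opponent profile; mutual best responses are the pure NE.
Player A against P: payoffs 9, 8, 1 → best response U.
Player A against Q: payoffs 1, 6, 2 → best response M.
Player B against U: payoffs 7, 9 → best response Q.
Player B against M: payoffs 9, 2 → best response P.
Player B against D: payoffs 9, 3 → best response P.
No profile is a mutual best response for all players.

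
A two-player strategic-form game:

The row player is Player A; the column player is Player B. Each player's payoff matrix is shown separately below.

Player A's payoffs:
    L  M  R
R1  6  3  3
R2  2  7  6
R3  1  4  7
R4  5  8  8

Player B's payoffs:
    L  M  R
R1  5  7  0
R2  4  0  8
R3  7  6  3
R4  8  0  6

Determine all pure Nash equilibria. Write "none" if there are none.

(R1, L): Player B can switch to M (5 → 7). Not NE.
(R1, M): Player A can switch to R2 (3 → 7). Not NE.
(R1, R): Player A can switch to R2 (3 → 6). Not NE.
(R2, L): Player A can switch to R1 (2 → 6). Not NE.
(R2, M): Player A can switch to R4 (7 → 8). Not NE.
(R2, R): Player A can switch to R3 (6 → 7). Not NE.
(R3, L): Player A can switch to R1 (1 → 6). Not NE.
(R3, M): Player A can switch to R2 (4 → 7). Not NE.
(R3, R): Player A can switch to R4 (7 → 8). Not NE.
(R4, L): Player A can switch to R1 (5 → 6). Not NE.
(R4, M): Player B can switch to L (0 → 8). Not NE.
(R4, R): Player B can switch to L (6 → 8). Not NE.

This game has no pure Nash equilibrium.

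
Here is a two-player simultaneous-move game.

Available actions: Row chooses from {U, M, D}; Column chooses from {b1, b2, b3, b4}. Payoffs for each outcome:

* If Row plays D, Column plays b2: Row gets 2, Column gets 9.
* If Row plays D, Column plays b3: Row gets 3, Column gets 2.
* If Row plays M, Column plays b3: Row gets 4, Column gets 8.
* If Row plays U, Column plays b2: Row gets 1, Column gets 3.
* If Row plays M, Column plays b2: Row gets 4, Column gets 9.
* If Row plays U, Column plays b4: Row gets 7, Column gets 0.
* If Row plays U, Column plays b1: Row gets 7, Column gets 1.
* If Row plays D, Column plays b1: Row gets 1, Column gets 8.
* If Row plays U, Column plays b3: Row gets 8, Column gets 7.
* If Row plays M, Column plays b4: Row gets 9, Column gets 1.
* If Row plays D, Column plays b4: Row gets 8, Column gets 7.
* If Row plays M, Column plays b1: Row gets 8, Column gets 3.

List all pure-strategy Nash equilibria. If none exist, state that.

For each strategy profile, look for a profitable unilateral deviation.
(U, b1): Row can switch to M (7 → 8). Not NE.
(U, b2): Row can switch to M (1 → 4). Not NE.
(U, b3): Row gets 8, best alternative 4; Column gets 7, best alternative 3. No profitable deviation — NE.
(U, b4): Row can switch to M (7 → 9). Not NE.
(M, b1): Column can switch to b2 (3 → 9). Not NE.
(M, b2): Row gets 4, best alternative 2; Column gets 9, best alternative 8. No profitable deviation — NE.
(M, b3): Row can switch to U (4 → 8). Not NE.
(M, b4): Column can switch to b1 (1 → 3). Not NE.
(The remaining 4 profiles each have a profitable deviation by the same check.)

The pure Nash equilibria are (U, b3); (M, b2).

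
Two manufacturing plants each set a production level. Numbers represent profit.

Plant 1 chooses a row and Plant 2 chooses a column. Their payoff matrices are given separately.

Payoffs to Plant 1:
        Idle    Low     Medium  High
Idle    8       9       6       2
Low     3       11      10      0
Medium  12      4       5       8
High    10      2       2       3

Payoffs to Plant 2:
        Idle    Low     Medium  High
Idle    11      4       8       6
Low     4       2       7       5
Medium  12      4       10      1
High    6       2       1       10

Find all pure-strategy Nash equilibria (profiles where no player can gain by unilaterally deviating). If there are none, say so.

(Idle, Idle): Plant 1 can switch to Medium (8 → 12). Not NE.
(Idle, Low): Plant 1 can switch to Low (9 → 11). Not NE.
(Idle, Medium): Plant 1 can switch to Low (6 → 10). Not NE.
(Idle, High): Plant 1 can switch to Medium (2 → 8). Not NE.
(Low, Idle): Plant 1 can switch to Idle (3 → 8). Not NE.
(Low, Low): Plant 2 can switch to Idle (2 → 4). Not NE.
(Low, Medium): Plant 1 gets 10, best alternative 6; Plant 2 gets 7, best alternative 5. No profitable deviation — NE.
(Low, High): Plant 1 can switch to Idle (0 → 2). Not NE.
(Medium, Idle): Plant 1 gets 12, best alternative 10; Plant 2 gets 12, best alternative 10. No profitable deviation — NE.
(Medium, Low): Plant 1 can switch to Idle (4 → 9). Not NE.
(Medium, Medium): Plant 1 can switch to Idle (5 → 6). Not NE.
(Medium, High): Plant 2 can switch to Idle (1 → 12). Not NE.
(High, Idle): Plant 1 can switch to Medium (10 → 12). Not NE.
(High, Low): Plant 1 can switch to Idle (2 → 9). Not NE.
(The remaining 2 profiles each have a profitable deviation by the same check.)

Pure-strategy Nash equilibria: (Low, Medium), (Medium, Idle)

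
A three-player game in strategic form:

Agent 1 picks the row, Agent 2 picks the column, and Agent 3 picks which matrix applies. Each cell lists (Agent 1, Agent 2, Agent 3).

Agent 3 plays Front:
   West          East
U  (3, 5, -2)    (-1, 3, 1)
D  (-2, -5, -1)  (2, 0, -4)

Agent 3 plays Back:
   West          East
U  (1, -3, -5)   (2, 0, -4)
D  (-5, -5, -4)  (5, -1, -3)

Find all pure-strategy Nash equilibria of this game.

Agent 1 against (West, Front): payoffs 3, -2 → best response U.
Agent 1 against (West, Back): payoffs 1, -5 → best response U.
Agent 1 against (East, Front): payoffs -1, 2 → best response D.
Agent 1 against (East, Back): payoffs 2, 5 → best response D.
Agent 2 against (U, Front): payoffs 5, 3 → best response West.
Agent 2 against (U, Back): payoffs -3, 0 → best response East.
Agent 2 against (D, Front): payoffs -5, 0 → best response East.
Agent 2 against (D, Back): payoffs -5, -1 → best response East.
Agent 3 against (U, West): payoffs -2, -5 → best response Front.
Agent 3 against (U, East): payoffs 1, -4 → best response Front.
Agent 3 against (D, West): payoffs -1, -4 → best response Front.
Agent 3 against (D, East): payoffs -4, -3 → best response Back.
Mutual best responses: (U, West, Front); (D, East, Back).

The pure Nash equilibria are (U, West, Front); (D, East, Back).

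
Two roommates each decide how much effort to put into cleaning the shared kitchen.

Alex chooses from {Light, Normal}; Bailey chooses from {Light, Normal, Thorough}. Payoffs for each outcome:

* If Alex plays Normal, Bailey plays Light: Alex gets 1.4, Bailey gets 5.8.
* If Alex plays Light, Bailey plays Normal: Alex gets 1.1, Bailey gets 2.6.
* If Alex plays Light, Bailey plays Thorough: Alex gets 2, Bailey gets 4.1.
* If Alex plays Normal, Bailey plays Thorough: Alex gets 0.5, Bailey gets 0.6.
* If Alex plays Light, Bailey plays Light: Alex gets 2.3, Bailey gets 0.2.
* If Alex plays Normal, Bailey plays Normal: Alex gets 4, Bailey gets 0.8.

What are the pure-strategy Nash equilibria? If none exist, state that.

(Light, Light): Bailey can switch to Normal (0.2 → 2.6). Not NE.
(Light, Normal): Alex can switch to Normal (1.1 → 4). Not NE.
(Light, Thorough): Alex gets 2, best alternative 0.5; Bailey gets 4.1, best alternative 2.6. No profitable deviation — NE.
(Normal, Light): Alex can switch to Light (1.4 → 2.3). Not NE.
(Normal, Normal): Bailey can switch to Light (0.8 → 5.8). Not NE.
(Normal, Thorough): Alex can switch to Light (0.5 → 2). Not NE.

The unique pure-strategy Nash equilibrium is (Light, Thorough).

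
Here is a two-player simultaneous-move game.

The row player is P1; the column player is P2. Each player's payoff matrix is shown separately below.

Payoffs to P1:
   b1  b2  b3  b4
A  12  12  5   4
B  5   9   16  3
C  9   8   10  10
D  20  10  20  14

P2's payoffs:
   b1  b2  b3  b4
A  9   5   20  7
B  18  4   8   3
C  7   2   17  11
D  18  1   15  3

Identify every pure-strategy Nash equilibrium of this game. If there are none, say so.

The unique pure-strategy Nash equilibrium is (D, b1).

(A, b1): P1 can switch to D (12 → 20). Not NE.
(A, b2): P2 can switch to b1 (5 → 9). Not NE.
(A, b3): P1 can switch to B (5 → 16). Not NE.
(A, b4): P1 can switch to C (4 → 10). Not NE.
(B, b1): P1 can switch to A (5 → 12). Not NE.
(B, b2): P1 can switch to A (9 → 12). Not NE.
(B, b3): P1 can switch to D (16 → 20). Not NE.
(B, b4): P1 can switch to A (3 → 4). Not NE.
(C, b1): P1 can switch to A (9 → 12). Not NE.
(C, b2): P1 can switch to A (8 → 12). Not NE.
(C, b3): P1 can switch to B (10 → 16). Not NE.
(C, b4): P1 can switch to D (10 → 14). Not NE.
(D, b1): P1 gets 20, best alternative 12; P2 gets 18, best alternative 15. No profitable deviation — NE.
(The remaining 3 profiles each have a profitable deviation by the same check.)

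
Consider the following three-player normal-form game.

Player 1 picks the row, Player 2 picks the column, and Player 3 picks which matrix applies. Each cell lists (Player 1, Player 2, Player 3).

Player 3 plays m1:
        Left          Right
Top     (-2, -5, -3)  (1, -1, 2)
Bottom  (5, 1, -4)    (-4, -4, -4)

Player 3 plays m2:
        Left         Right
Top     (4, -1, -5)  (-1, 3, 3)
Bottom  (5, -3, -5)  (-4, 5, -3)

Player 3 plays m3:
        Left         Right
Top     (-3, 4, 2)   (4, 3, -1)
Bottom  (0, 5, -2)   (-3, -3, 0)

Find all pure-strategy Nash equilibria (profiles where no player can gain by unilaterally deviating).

The pure Nash equilibria are (Top, Right, m2) and (Bottom, Left, m3).

Player 1 against (Left, m1): payoffs -2, 5 → best response Bottom.
Player 1 against (Left, m2): payoffs 4, 5 → best response Bottom.
Player 1 against (Left, m3): payoffs -3, 0 → best response Bottom.
Player 1 against (Right, m1): payoffs 1, -4 → best response Top.
Player 1 against (Right, m2): payoffs -1, -4 → best response Top.
Player 1 against (Right, m3): payoffs 4, -3 → best response Top.
Player 2 against (Top, m1): payoffs -5, -1 → best response Right.
Player 2 against (Top, m2): payoffs -1, 3 → best response Right.
Player 2 against (Top, m3): payoffs 4, 3 → best response Left.
Player 2 against (Bottom, m1): payoffs 1, -4 → best response Left.
Player 2 against (Bottom, m2): payoffs -3, 5 → best response Right.
Player 2 against (Bottom, m3): payoffs 5, -3 → best response Left.
Player 3 against (Top, Left): payoffs -3, -5, 2 → best response m3.
Player 3 against (Top, Right): payoffs 2, 3, -1 → best response m2.
Player 3 against (Bottom, Left): payoffs -4, -5, -2 → best response m3.
Player 3 against (Bottom, Right): payoffs -4, -3, 0 → best response m3.
Mutual best responses: (Top, Right, m2); (Bottom, Left, m3).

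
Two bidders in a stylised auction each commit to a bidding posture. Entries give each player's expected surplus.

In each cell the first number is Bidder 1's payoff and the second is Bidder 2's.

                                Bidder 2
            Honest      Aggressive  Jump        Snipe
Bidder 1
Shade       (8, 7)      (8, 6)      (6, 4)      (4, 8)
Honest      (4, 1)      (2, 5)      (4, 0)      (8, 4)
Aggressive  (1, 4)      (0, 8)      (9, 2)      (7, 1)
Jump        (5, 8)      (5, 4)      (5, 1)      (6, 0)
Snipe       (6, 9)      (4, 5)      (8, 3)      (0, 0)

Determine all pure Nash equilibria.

This game has no pure Nash equilibrium.

(Shade, Honest): Bidder 2 can switch to Snipe (7 → 8). Not NE.
(Shade, Aggressive): Bidder 2 can switch to Honest (6 → 7). Not NE.
(Shade, Jump): Bidder 1 can switch to Aggressive (6 → 9). Not NE.
(Shade, Snipe): Bidder 1 can switch to Honest (4 → 8). Not NE.
(Honest, Honest): Bidder 1 can switch to Shade (4 → 8). Not NE.
(Honest, Aggressive): Bidder 1 can switch to Shade (2 → 8). Not NE.
(Honest, Jump): Bidder 1 can switch to Shade (4 → 6). Not NE.
(Honest, Snipe): Bidder 2 can switch to Aggressive (4 → 5). Not NE.
(The remaining 12 profiles each have a profitable deviation by the same check.)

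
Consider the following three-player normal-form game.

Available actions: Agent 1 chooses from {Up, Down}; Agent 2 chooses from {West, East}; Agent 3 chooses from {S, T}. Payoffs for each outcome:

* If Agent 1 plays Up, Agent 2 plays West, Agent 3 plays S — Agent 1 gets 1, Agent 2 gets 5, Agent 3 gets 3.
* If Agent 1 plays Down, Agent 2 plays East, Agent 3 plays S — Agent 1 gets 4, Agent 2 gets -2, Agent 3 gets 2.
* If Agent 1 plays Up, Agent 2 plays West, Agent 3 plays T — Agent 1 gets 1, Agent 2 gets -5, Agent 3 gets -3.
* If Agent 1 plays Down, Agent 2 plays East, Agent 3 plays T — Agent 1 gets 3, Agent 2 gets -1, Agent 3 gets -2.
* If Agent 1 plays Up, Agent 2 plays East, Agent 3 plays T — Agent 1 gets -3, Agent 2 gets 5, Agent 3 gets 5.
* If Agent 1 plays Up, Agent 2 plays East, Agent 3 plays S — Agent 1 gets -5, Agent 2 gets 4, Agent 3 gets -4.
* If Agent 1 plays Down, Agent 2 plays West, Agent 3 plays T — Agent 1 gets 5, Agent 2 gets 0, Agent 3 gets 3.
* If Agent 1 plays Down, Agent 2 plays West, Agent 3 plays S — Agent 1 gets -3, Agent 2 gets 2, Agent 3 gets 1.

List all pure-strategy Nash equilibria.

(Up, West, S); (Down, West, T)

Agent 1 against (West, S): payoffs 1, -3 → best response Up.
Agent 1 against (West, T): payoffs 1, 5 → best response Down.
Agent 1 against (East, S): payoffs -5, 4 → best response Down.
Agent 1 against (East, T): payoffs -3, 3 → best response Down.
Agent 2 against (Up, S): payoffs 5, 4 → best response West.
Agent 2 against (Up, T): payoffs -5, 5 → best response East.
Agent 2 against (Down, S): payoffs 2, -2 → best response West.
Agent 2 against (Down, T): payoffs 0, -1 → best response West.
Agent 3 against (Up, West): payoffs 3, -3 → best response S.
Agent 3 against (Up, East): payoffs -4, 5 → best response T.
Agent 3 against (Down, West): payoffs 1, 3 → best response T.
Agent 3 against (Down, East): payoffs 2, -2 → best response S.
Mutual best responses: (Up, West, S); (Down, West, T).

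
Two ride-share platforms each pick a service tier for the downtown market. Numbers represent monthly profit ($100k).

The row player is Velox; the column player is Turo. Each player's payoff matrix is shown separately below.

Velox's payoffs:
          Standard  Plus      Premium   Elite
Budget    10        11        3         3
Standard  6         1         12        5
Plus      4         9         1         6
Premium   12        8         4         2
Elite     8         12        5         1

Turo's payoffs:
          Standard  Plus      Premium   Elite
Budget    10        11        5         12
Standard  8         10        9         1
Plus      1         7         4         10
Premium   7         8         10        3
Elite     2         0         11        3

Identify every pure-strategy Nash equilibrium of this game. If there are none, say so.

Check each profile: it is a Nash equilibrium iff no player can strictly gain by switching unilaterally.
(Budget, Standard): Velox can switch to Premium (10 → 12). Not NE.
(Budget, Plus): Velox can switch to Elite (11 → 12). Not NE.
(Budget, Premium): Velox can switch to Standard (3 → 12). Not NE.
(Budget, Elite): Velox can switch to Standard (3 → 5). Not NE.
(Standard, Standard): Velox can switch to Budget (6 → 10). Not NE.
(Standard, Plus): Velox can switch to Budget (1 → 11). Not NE.
(Standard, Premium): Turo can switch to Plus (9 → 10). Not NE.
(Standard, Elite): Velox can switch to Plus (5 → 6). Not NE.
(Plus, Elite): Velox gets 6, best alternative 5; Turo gets 10, best alternative 7. No profitable deviation — NE.
(The remaining 11 profiles each have a profitable deviation by the same check.)

The unique pure-strategy Nash equilibrium is (Plus, Elite).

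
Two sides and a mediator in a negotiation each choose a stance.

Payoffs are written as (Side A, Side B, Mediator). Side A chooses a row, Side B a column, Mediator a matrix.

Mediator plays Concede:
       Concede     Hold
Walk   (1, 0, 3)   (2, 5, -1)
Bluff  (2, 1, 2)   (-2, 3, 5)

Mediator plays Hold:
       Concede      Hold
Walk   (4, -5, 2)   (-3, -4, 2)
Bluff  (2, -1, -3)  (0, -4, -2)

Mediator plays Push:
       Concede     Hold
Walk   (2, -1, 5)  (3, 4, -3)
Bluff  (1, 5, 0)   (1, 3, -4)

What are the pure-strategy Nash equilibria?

No pure-strategy Nash equilibrium.

For each player, find the best response to each opponent profile; mutual best responses are the pure NE.
Side A against (Concede, Concede): payoffs 1, 2 → best response Bluff.
Side A against (Concede, Hold): payoffs 4, 2 → best response Walk.
Side A against (Concede, Push): payoffs 2, 1 → best response Walk.
Side A against (Hold, Concede): payoffs 2, -2 → best response Walk.
Side A against (Hold, Hold): payoffs -3, 0 → best response Bluff.
Side A against (Hold, Push): payoffs 3, 1 → best response Walk.
Side B against (Walk, Concede): payoffs 0, 5 → best response Hold.
Side B against (Walk, Hold): payoffs -5, -4 → best response Hold.
Side B against (Walk, Push): payoffs -1, 4 → best response Hold.
Side B against (Bluff, Concede): payoffs 1, 3 → best response Hold.
Side B against (Bluff, Hold): payoffs -1, -4 → best response Concede.
Side B against (Bluff, Push): payoffs 5, 3 → best response Concede.
Mediator against (Walk, Concede): payoffs 3, 2, 5 → best response Push.
Mediator against (Walk, Hold): payoffs -1, 2, -3 → best response Hold.
Mediator against (Bluff, Concede): payoffs 2, -3, 0 → best response Concede.
Mediator against (Bluff, Hold): payoffs 5, -2, -4 → best response Concede.
No profile is a mutual best response for all players.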